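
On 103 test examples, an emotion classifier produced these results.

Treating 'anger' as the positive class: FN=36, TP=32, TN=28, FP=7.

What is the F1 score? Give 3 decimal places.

0.598

Precision = TP/(TP+FP) = 32/39 = 0.8205
Recall = TP/(TP+FN) = 32/68 = 0.4706
F1 = 2·TP/(2·TP+FP+FN) = 64/107 = 0.598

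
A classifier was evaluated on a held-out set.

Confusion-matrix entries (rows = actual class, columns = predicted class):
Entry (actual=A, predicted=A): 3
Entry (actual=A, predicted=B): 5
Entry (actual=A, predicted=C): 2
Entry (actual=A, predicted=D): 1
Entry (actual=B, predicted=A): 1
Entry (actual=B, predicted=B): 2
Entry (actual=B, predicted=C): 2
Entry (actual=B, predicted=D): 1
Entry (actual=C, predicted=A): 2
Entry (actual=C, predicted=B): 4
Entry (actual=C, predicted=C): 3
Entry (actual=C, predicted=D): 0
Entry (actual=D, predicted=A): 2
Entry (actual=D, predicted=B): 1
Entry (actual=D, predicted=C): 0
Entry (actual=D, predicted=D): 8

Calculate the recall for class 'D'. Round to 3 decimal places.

0.727

Take TP from the diagonal, FP from the rest of the 'D' prediction marginal, FN from the rest of the 'D' actual marginal.
recall = TP/(TP+FN).
D: TP=8, FN=2+1+0=3 → 8/11 = 0.7273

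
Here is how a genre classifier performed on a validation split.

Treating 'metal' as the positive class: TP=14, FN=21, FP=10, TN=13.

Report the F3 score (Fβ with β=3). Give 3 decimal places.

Fβ = (1+β²)·TP / ((1+β²)·TP + β²·FN + FP), with β²=9
= 10·14 / (10·14 + 9·21 + 10) = 0.413

0.413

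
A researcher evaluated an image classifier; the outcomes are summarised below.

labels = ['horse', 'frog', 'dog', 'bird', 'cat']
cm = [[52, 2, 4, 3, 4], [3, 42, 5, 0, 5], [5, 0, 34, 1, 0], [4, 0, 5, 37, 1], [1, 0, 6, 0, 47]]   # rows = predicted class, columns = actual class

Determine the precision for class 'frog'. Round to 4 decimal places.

0.7636

One-vs-rest for 'frog': TP = diagonal; FP = other classes predicted 'frog'; FN = 'frog' predicted as other.
precision = TP/(TP+FP).
frog: TP=42, FP=3+5+0+5=13 → 42/55 = 0.76364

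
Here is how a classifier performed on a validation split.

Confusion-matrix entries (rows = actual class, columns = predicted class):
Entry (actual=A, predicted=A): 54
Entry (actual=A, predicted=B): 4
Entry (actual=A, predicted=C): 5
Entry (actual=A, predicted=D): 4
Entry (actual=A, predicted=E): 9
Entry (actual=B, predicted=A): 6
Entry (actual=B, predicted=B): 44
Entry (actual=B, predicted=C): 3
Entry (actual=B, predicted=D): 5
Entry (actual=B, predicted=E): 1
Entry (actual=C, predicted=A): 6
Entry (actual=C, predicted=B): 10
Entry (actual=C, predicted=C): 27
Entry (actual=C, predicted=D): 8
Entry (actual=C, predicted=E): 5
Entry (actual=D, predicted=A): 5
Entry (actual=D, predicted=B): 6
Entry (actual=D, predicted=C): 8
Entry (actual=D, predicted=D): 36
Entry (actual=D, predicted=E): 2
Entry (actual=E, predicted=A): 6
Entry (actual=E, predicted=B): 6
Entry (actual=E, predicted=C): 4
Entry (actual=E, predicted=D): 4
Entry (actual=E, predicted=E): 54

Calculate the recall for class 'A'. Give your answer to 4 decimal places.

0.7105

Take TP from the diagonal, FP from the rest of the 'A' prediction marginal, FN from the rest of the 'A' actual marginal.
recall = TP/(TP+FN).
A: TP=54, FN=4+5+4+9=22 → 54/76 = 0.71053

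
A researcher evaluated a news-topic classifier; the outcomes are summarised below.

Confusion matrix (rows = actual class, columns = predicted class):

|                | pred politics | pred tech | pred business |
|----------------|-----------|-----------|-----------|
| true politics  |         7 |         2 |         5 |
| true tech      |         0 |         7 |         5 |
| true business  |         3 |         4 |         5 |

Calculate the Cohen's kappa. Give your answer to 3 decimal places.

0.254

Observed agreement pₒ = trace/N = 19/38 = 0.5000
Expected agreement pₑ = Σ (rowᵢ·colᵢ)/N² = (14·10 + 12·13 + 12·15)/38² = 0.3296
κ = (pₒ − pₑ)/(1 − pₑ) = (0.5000 − 0.3296)/(1 − 0.3296) = 0.254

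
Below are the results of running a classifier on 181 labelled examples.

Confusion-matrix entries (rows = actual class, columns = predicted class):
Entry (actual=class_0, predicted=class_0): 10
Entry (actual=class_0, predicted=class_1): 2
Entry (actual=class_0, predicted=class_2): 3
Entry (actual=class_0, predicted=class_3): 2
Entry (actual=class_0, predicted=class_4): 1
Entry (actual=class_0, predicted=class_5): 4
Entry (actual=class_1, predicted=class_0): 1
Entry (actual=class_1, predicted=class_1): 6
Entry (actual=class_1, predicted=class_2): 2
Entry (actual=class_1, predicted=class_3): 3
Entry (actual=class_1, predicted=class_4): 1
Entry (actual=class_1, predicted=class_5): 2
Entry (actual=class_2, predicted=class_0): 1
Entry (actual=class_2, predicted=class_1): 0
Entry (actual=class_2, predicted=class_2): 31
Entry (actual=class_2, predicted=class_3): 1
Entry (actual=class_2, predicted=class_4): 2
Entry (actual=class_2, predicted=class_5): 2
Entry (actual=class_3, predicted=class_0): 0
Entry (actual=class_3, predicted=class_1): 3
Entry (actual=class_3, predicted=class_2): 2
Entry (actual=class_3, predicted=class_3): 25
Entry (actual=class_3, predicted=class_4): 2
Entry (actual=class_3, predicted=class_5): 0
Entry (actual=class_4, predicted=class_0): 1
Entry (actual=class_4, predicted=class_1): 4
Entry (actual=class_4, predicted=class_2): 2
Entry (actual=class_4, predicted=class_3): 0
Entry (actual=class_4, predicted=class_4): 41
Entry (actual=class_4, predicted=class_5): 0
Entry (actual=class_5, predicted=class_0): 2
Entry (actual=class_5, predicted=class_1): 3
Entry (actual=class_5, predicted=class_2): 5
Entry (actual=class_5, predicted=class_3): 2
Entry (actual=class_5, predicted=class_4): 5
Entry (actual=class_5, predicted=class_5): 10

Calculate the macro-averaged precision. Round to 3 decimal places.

Per-class precision (TP/(TP+FP)):
  class_0: TP=10, FP=1+1+0+1+2=5 → 10/15 = 0.6667
  class_1: TP=6, FP=2+0+3+4+3=12 → 6/18 = 0.3333
  class_2: TP=31, FP=3+2+2+2+5=14 → 31/45 = 0.6889
  class_3: TP=25, FP=2+3+1+0+2=8 → 25/33 = 0.7576
  class_4: TP=41, FP=1+1+2+2+5=11 → 41/52 = 0.7885
  class_5: TP=10, FP=4+2+2+0+0=8 → 10/18 = 0.5556
Macro-precision = mean = (0.6667 + 0.3333 + 0.6889 + 0.7576 + 0.7885 + 0.5556) / 6 = 0.632

0.632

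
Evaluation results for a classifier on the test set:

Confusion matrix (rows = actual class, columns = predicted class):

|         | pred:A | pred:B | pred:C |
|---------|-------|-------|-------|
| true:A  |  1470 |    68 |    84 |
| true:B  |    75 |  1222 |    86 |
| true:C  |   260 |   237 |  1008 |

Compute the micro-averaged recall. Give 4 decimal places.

0.8204

Micro-averaging pools counts across classes: ΣTP=3700, ΣFP=810, ΣFN=810.
Micro-recall = TP/(TP+FN) on pooled counts = 0.8204 (equals overall accuracy in single-label multiclass).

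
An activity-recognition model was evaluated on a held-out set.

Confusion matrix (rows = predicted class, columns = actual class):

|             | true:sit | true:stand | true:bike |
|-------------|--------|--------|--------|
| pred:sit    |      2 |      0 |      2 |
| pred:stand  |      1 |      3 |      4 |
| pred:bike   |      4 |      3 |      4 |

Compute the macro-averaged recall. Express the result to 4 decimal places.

Per-class recall (TP/(TP+FN)):
  sit: TP=2, FN=1+4=5 → 2/7 = 0.28571
  stand: TP=3, FN=0+3=3 → 3/6 = 0.50000
  bike: TP=4, FN=2+4=6 → 4/10 = 0.40000
Macro-recall = mean = (0.28571 + 0.50000 + 0.40000) / 3 = 0.3952

0.3952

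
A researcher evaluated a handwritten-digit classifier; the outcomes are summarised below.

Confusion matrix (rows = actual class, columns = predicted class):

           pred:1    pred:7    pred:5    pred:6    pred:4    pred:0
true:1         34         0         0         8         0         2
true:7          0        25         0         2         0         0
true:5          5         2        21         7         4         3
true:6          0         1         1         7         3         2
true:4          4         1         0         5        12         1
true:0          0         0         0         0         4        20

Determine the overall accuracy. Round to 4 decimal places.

Accuracy = trace / total = (34+25+21+7+12+20=119) / 174 = 119/174 = 0.6839

0.6839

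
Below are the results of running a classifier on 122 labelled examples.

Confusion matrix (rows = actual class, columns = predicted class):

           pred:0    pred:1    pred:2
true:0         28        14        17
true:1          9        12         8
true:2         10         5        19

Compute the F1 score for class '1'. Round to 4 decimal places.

Take TP from the diagonal, FP from the rest of the '1' prediction marginal, FN from the rest of the '1' actual marginal.
F1 score = 2·TP/(2·TP+FP+FN).
1: TP=12, FP=14+5=19, FN=9+8=17 → 24/60 = 0.40000

0.4000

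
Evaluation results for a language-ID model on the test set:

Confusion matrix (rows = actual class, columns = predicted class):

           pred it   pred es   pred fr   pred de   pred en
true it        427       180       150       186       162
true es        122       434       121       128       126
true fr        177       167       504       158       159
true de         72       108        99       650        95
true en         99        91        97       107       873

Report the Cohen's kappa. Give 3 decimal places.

Observed agreement pₒ = trace/N = 2888/5492 = 0.5259
Expected agreement pₑ = Σ (rowᵢ·colᵢ)/N² = (1105·897 + 931·980 + 1165·971 + 1024·1229 + 1267·1415)/5492² = 0.2018
κ = (pₒ − pₑ)/(1 − pₑ) = (0.5259 − 0.2018)/(1 − 0.2018) = 0.406

0.406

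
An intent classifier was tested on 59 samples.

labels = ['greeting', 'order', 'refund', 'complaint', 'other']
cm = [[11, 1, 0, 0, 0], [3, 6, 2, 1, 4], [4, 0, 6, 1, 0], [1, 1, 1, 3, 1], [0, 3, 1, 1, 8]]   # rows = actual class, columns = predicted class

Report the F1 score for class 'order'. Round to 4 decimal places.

0.4444

F1 score = 2·TP/(2·TP+FP+FN).
order: TP=6, FP=1+0+1+3=5, FN=3+2+1+4=10 → 12/27 = 0.44444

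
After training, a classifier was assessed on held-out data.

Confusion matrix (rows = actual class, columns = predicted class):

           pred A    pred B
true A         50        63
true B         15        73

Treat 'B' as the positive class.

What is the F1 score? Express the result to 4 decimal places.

Precision = TP/(TP+FP) = 73/136 = 0.5368
Recall = TP/(TP+FN) = 73/88 = 0.8295
F1 = 2·TP/(2·TP+FP+FN) = 146/224 = 0.6518

0.6518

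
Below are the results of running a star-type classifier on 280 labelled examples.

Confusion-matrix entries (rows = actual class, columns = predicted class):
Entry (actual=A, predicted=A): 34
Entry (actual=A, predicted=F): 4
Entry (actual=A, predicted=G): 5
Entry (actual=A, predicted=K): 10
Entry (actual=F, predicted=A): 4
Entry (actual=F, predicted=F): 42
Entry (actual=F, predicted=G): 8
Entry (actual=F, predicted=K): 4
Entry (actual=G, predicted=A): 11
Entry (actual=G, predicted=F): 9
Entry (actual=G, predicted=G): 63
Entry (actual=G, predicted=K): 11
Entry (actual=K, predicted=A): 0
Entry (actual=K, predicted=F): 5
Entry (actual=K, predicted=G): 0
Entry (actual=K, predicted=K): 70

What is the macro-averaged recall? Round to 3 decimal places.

0.742

Per-class recall (TP/(TP+FN)):
  A: TP=34, FN=4+5+10=19 → 34/53 = 0.6415
  F: TP=42, FN=4+8+4=16 → 42/58 = 0.7241
  G: TP=63, FN=11+9+11=31 → 63/94 = 0.6702
  K: TP=70, FN=0+5+0=5 → 70/75 = 0.9333
Macro-recall = mean = (0.6415 + 0.7241 + 0.6702 + 0.9333) / 4 = 0.742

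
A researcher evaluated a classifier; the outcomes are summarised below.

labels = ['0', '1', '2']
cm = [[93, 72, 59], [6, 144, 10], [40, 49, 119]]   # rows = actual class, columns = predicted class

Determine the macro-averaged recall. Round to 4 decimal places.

0.6291

Per-class recall (TP/(TP+FN)):
  0: TP=93, FN=72+59=131 → 93/224 = 0.41518
  1: TP=144, FN=6+10=16 → 144/160 = 0.90000
  2: TP=119, FN=40+49=89 → 119/208 = 0.57212
Macro-recall = mean = (0.41518 + 0.90000 + 0.57212) / 3 = 0.6291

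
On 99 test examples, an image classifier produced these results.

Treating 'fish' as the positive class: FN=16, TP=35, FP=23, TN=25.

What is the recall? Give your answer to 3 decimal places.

Recall = TP/(TP+FN) = 35/(35+16) = 35/51 = 0.686

0.686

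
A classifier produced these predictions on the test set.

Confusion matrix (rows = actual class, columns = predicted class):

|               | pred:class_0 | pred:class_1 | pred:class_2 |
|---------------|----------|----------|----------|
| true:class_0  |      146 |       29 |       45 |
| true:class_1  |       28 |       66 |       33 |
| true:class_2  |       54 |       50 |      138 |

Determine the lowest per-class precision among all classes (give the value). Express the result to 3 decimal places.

0.455

Per-class precision (TP/(TP+FP)):
  class_0: TP=146, FP=28+54=82 → 146/228 = 0.6404
  class_1: TP=66, FP=29+50=79 → 66/145 = 0.4552
  class_2: TP=138, FP=45+33=78 → 138/216 = 0.6389
Lowest is class 'class_1' with precision = 0.455.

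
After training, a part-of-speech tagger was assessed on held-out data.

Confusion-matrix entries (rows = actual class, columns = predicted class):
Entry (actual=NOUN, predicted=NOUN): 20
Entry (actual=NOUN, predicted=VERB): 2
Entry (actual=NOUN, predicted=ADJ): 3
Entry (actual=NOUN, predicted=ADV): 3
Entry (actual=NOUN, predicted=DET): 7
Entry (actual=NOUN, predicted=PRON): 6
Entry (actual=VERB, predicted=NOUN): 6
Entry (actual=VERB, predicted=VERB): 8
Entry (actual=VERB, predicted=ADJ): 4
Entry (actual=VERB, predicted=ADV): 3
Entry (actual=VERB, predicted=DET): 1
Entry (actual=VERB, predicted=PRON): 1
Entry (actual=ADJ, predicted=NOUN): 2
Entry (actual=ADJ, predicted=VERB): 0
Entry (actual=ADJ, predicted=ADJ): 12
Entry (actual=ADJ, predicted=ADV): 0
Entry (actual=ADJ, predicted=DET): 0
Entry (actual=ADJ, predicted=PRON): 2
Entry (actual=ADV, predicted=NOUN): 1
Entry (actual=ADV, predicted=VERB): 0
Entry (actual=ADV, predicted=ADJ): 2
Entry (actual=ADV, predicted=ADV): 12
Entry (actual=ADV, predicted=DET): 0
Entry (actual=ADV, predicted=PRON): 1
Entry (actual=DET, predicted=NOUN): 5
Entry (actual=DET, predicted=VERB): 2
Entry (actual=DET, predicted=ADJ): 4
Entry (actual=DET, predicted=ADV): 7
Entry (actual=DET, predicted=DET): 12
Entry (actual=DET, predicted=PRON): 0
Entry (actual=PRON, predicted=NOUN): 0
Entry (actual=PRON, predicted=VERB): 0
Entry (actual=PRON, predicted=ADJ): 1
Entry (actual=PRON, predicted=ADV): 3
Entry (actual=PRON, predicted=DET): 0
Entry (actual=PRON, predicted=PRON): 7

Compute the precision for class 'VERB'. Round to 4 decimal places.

0.6667

Take TP from the diagonal, FP from the rest of the 'VERB' prediction marginal, FN from the rest of the 'VERB' actual marginal.
precision = TP/(TP+FP).
VERB: TP=8, FP=2+0+0+2+0=4 → 8/12 = 0.66667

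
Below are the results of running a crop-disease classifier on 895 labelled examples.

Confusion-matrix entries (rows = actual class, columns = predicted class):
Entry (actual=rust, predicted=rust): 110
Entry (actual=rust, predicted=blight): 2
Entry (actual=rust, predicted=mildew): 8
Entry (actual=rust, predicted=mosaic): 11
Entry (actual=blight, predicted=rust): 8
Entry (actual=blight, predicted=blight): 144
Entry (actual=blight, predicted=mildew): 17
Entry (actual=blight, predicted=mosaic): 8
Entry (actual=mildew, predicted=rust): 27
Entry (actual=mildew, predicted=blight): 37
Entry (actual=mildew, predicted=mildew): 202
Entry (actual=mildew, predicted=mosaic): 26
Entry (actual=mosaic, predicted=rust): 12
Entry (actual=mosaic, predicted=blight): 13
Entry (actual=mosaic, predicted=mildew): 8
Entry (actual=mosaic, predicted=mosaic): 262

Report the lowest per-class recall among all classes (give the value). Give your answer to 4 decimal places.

0.6918

Per-class recall (TP/(TP+FN)):
  rust: TP=110, FN=2+8+11=21 → 110/131 = 0.83969
  blight: TP=144, FN=8+17+8=33 → 144/177 = 0.81356
  mildew: TP=202, FN=27+37+26=90 → 202/292 = 0.69178
  mosaic: TP=262, FN=12+13+8=33 → 262/295 = 0.88814
Lowest is class 'mildew' with recall = 0.6918.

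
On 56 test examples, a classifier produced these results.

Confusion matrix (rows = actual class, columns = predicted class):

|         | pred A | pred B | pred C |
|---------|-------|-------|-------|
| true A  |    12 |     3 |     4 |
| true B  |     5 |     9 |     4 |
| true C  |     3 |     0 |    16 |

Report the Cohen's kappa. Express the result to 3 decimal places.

0.489

Observed agreement pₒ = trace/N = 37/56 = 0.6607
Expected agreement pₑ = Σ (rowᵢ·colᵢ)/N² = (19·20 + 18·12 + 19·24)/56² = 0.3355
κ = (pₒ − pₑ)/(1 − pₑ) = (0.6607 − 0.3355)/(1 − 0.3355) = 0.489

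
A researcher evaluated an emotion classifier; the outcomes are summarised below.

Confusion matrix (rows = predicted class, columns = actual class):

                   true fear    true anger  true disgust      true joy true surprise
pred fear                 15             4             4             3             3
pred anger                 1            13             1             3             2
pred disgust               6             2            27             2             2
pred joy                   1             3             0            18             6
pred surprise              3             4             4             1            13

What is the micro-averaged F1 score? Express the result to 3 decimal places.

Micro-averaging pools counts across classes: ΣTP=86, ΣFP=55, ΣFN=55.
Micro-F1 score = 2·TP/(2·TP+FP+FN) on pooled counts = 0.610 (equals overall accuracy in single-label multiclass).

0.610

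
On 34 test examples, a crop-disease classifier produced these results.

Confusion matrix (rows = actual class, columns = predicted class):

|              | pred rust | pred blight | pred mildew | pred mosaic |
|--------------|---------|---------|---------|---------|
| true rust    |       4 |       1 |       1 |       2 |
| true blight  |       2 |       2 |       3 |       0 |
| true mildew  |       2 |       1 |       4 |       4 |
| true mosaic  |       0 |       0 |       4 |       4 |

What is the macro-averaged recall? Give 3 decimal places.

0.412

Per-class recall (TP/(TP+FN)):
  rust: TP=4, FN=1+1+2=4 → 4/8 = 0.5000
  blight: TP=2, FN=2+3+0=5 → 2/7 = 0.2857
  mildew: TP=4, FN=2+1+4=7 → 4/11 = 0.3636
  mosaic: TP=4, FN=0+0+4=4 → 4/8 = 0.5000
Macro-recall = mean = (0.5000 + 0.2857 + 0.3636 + 0.5000) / 4 = 0.412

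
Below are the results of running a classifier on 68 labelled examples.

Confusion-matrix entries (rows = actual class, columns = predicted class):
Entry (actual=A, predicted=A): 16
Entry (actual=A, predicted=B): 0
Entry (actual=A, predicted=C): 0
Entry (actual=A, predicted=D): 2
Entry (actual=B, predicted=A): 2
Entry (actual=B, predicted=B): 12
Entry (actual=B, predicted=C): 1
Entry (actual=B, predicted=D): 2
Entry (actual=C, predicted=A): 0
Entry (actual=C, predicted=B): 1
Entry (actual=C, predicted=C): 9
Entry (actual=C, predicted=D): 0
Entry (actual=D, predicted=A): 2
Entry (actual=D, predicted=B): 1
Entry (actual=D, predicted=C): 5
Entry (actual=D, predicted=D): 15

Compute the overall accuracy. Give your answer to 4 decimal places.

0.7647

Accuracy = trace / total = (16+12+9+15=52) / 68 = 52/68 = 0.7647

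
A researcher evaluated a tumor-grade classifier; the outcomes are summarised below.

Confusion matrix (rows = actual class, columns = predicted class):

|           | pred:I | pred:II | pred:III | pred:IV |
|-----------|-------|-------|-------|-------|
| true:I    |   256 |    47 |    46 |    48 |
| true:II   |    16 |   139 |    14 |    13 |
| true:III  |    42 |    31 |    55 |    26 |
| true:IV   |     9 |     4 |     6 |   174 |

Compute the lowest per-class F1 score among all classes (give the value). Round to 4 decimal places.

0.4000

Per-class F1 score (2·TP/(2·TP+FP+FN)):
  I: TP=256, FP=16+42+9=67, FN=47+46+48=141 → 512/720 = 0.71111
  II: TP=139, FP=47+31+4=82, FN=16+14+13=43 → 278/403 = 0.68983
  III: TP=55, FP=46+14+6=66, FN=42+31+26=99 → 110/275 = 0.40000
  IV: TP=174, FP=48+13+26=87, FN=9+4+6=19 → 348/454 = 0.76652
Lowest is class 'III' with F1 score = 0.4000.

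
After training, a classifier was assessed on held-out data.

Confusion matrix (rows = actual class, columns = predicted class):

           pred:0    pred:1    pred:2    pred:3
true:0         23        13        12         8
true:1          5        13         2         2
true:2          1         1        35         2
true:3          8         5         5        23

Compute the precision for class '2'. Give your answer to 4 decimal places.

0.6481

Treat '2' as positive and all other classes as negative.
precision = TP/(TP+FP).
2: TP=35, FP=12+2+5=19 → 35/54 = 0.64815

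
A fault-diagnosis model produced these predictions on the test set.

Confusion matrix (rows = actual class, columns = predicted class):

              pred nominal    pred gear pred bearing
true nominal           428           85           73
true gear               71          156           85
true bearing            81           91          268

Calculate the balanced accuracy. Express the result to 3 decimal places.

Balanced accuracy = mean of per-class recall.
  nominal: recall = 428/586 = 0.7304
  gear: recall = 156/312 = 0.5000
  bearing: recall = 268/440 = 0.6091
Mean = (0.7304 + 0.5000 + 0.6091) / 3 = 0.613

0.613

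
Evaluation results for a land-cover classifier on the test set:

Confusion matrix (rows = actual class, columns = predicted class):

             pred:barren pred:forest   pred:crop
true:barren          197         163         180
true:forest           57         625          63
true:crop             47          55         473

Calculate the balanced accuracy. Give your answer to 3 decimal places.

0.675

Balanced accuracy = mean of per-class recall.
  barren: recall = 197/540 = 0.3648
  forest: recall = 625/745 = 0.8389
  crop: recall = 473/575 = 0.8226
Mean = (0.3648 + 0.8389 + 0.8226) / 3 = 0.675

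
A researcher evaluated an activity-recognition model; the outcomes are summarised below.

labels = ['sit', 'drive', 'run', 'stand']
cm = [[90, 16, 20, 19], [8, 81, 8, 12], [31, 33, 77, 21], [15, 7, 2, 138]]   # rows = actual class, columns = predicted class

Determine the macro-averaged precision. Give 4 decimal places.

Per-class precision (TP/(TP+FP)):
  sit: TP=90, FP=8+31+15=54 → 90/144 = 0.62500
  drive: TP=81, FP=16+33+7=56 → 81/137 = 0.59124
  run: TP=77, FP=20+8+2=30 → 77/107 = 0.71963
  stand: TP=138, FP=19+12+21=52 → 138/190 = 0.72632
Macro-precision = mean = (0.62500 + 0.59124 + 0.71963 + 0.72632) / 4 = 0.6655

0.6655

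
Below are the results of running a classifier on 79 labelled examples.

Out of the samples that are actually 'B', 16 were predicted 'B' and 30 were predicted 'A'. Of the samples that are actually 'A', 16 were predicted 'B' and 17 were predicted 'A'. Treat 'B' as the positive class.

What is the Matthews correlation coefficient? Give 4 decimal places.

-0.1377

MCC = (TP·TN − FP·FN) / √((TP+FP)(TP+FN)(TN+FP)(TN+FN))
Numerator = 16·17 − 16·30 = -208
Denominator = √(32·46·33·47) = √2283072 = 1510.9838
MCC = -208 / 1510.9838 = -0.1377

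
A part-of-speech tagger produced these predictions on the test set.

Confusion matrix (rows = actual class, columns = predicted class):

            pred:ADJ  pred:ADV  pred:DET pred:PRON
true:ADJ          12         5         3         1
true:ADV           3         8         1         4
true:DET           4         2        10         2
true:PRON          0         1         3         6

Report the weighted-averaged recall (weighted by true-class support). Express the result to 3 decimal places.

0.554

Per-class recall (TP/(TP+FN)):
  ADJ: TP=12, FN=5+3+1=9 → 12/21 = 0.5714
  ADV: TP=8, FN=3+1+4=8 → 8/16 = 0.5000
  DET: TP=10, FN=4+2+2=8 → 10/18 = 0.5556
  PRON: TP=6, FN=0+1+3=4 → 6/10 = 0.6000
Weighted-recall = Σ (supportᵢ/N)·recallᵢ with N=65: (21/65)·0.5714 + (16/65)·0.5000 + (18/65)·0.5556 + (10/65)·0.6000 = 0.554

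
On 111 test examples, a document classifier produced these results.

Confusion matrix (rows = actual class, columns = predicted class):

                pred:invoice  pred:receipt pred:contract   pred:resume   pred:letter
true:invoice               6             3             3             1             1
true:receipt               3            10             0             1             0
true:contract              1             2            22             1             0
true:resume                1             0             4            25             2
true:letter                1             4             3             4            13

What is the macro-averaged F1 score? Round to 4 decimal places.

Per-class F1 score (2·TP/(2·TP+FP+FN)):
  invoice: TP=6, FP=3+1+1+1=6, FN=3+3+1+1=8 → 12/26 = 0.46154
  receipt: TP=10, FP=3+2+0+4=9, FN=3+0+1+0=4 → 20/33 = 0.60606
  contract: TP=22, FP=3+0+4+3=10, FN=1+2+1+0=4 → 44/58 = 0.75862
  resume: TP=25, FP=1+1+1+4=7, FN=1+0+4+2=7 → 50/64 = 0.78125
  letter: TP=13, FP=1+0+0+2=3, FN=1+4+3+4=12 → 26/41 = 0.63415
Macro-F1 score = mean = (0.46154 + 0.60606 + 0.75862 + 0.78125 + 0.63415) / 5 = 0.6483

0.6483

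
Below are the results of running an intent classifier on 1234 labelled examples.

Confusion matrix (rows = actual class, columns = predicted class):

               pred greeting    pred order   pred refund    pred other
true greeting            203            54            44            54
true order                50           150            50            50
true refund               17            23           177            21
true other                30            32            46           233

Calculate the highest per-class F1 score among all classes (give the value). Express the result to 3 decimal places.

Per-class F1 score (2·TP/(2·TP+FP+FN)):
  greeting: TP=203, FP=50+17+30=97, FN=54+44+54=152 → 406/655 = 0.6198
  order: TP=150, FP=54+23+32=109, FN=50+50+50=150 → 300/559 = 0.5367
  refund: TP=177, FP=44+50+46=140, FN=17+23+21=61 → 354/555 = 0.6378
  other: TP=233, FP=54+50+21=125, FN=30+32+46=108 → 466/699 = 0.6667
Highest is class 'other' with F1 score = 0.667.

0.667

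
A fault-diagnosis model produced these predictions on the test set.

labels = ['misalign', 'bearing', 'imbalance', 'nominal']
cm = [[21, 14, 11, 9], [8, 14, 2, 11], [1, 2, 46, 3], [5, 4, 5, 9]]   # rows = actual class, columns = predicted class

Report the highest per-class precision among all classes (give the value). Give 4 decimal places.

0.7188

Per-class precision (TP/(TP+FP)):
  misalign: TP=21, FP=8+1+5=14 → 21/35 = 0.60000
  bearing: TP=14, FP=14+2+4=20 → 14/34 = 0.41176
  imbalance: TP=46, FP=11+2+5=18 → 46/64 = 0.71875
  nominal: TP=9, FP=9+11+3=23 → 9/32 = 0.28125
Highest is class 'imbalance' with precision = 0.7188.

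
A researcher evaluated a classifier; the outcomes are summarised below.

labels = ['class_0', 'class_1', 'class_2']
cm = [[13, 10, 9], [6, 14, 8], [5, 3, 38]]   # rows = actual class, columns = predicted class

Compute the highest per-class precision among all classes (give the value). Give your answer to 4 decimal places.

0.6909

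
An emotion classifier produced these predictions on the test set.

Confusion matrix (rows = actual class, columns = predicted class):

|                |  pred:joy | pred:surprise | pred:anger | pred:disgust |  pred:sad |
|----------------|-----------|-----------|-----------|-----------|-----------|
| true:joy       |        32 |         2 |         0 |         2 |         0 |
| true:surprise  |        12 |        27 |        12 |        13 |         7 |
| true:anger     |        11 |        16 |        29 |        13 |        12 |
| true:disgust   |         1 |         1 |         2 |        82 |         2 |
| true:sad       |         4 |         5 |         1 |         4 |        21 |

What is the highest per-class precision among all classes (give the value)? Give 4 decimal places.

Per-class precision (TP/(TP+FP)):
  joy: TP=32, FP=12+11+1+4=28 → 32/60 = 0.53333
  surprise: TP=27, FP=2+16+1+5=24 → 27/51 = 0.52941
  anger: TP=29, FP=0+12+2+1=15 → 29/44 = 0.65909
  disgust: TP=82, FP=2+13+13+4=32 → 82/114 = 0.71930
  sad: TP=21, FP=0+7+12+2=21 → 21/42 = 0.50000
Highest is class 'disgust' with precision = 0.7193.

0.7193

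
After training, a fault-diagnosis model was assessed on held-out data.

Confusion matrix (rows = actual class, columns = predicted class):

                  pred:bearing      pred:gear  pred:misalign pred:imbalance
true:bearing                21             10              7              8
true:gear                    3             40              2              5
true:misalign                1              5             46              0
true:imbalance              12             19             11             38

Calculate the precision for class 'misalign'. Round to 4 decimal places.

0.6970

Treat 'misalign' as positive and all other classes as negative.
precision = TP/(TP+FP).
misalign: TP=46, FP=7+2+11=20 → 46/66 = 0.69697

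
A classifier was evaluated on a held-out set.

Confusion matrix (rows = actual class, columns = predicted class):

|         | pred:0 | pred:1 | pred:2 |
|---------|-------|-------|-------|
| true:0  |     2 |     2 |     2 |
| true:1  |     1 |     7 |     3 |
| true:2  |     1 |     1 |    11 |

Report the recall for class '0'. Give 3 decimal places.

0.333

One-vs-rest for '0': TP = diagonal; FP = other classes predicted '0'; FN = '0' predicted as other.
recall = TP/(TP+FN).
0: TP=2, FN=2+2=4 → 2/6 = 0.3333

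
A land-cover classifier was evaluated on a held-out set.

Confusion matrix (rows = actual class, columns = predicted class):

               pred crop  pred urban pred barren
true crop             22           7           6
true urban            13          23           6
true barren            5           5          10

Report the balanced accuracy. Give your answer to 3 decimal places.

Balanced accuracy = mean of per-class recall.
  crop: recall = 22/35 = 0.6286
  urban: recall = 23/42 = 0.5476
  barren: recall = 10/20 = 0.5000
Mean = (0.6286 + 0.5476 + 0.5000) / 3 = 0.559

0.559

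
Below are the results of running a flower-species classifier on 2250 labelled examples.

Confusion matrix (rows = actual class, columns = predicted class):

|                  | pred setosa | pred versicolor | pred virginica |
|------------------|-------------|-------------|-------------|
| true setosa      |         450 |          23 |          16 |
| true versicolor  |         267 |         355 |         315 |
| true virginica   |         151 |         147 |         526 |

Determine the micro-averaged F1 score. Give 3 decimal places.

0.592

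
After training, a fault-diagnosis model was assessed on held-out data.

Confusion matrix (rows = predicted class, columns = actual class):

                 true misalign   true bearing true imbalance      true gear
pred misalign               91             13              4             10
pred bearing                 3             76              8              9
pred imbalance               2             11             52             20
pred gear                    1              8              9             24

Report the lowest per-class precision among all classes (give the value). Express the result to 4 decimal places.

Per-class precision (TP/(TP+FP)):
  misalign: TP=91, FP=13+4+10=27 → 91/118 = 0.77119
  bearing: TP=76, FP=3+8+9=20 → 76/96 = 0.79167
  imbalance: TP=52, FP=2+11+20=33 → 52/85 = 0.61176
  gear: TP=24, FP=1+8+9=18 → 24/42 = 0.57143
Lowest is class 'gear' with precision = 0.5714.

0.5714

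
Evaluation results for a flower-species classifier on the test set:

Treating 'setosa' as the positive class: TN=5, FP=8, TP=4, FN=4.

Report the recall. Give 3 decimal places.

0.500

Recall = TP/(TP+FN) = 4/(4+4) = 4/8 = 0.500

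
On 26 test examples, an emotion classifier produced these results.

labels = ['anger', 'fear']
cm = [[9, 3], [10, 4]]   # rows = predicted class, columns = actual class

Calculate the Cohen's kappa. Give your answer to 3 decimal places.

Observed agreement pₒ = trace/N = 13/26 = 0.5000
Expected agreement pₑ = Σ (rowᵢ·colᵢ)/N² = (19·12 + 7·14)/26² = 0.4822
κ = (pₒ − pₑ)/(1 − pₑ) = (0.5000 − 0.4822)/(1 − 0.4822) = 0.034

0.034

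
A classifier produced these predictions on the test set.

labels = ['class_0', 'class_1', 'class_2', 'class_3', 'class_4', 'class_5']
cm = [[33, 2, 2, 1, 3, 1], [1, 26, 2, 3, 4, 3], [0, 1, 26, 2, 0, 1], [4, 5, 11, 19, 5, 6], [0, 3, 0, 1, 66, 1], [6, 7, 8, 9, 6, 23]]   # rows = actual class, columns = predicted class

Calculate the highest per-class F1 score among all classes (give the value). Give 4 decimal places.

Per-class F1 score (2·TP/(2·TP+FP+FN)):
  class_0: TP=33, FP=1+0+4+0+6=11, FN=2+2+1+3+1=9 → 66/86 = 0.76744
  class_1: TP=26, FP=2+1+5+3+7=18, FN=1+2+3+4+3=13 → 52/83 = 0.62651
  class_2: TP=26, FP=2+2+11+0+8=23, FN=0+1+2+0+1=4 → 52/79 = 0.65823
  class_3: TP=19, FP=1+3+2+1+9=16, FN=4+5+11+5+6=31 → 38/85 = 0.44706
  class_4: TP=66, FP=3+4+0+5+6=18, FN=0+3+0+1+1=5 → 132/155 = 0.85161
  class_5: TP=23, FP=1+3+1+6+1=12, FN=6+7+8+9+6=36 → 46/94 = 0.48936
Highest is class 'class_4' with F1 score = 0.8516.

0.8516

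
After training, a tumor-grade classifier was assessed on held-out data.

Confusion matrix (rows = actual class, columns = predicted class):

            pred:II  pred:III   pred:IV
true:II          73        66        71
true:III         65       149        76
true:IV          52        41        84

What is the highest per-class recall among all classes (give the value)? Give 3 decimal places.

0.514

Per-class recall (TP/(TP+FN)):
  II: TP=73, FN=66+71=137 → 73/210 = 0.3476
  III: TP=149, FN=65+76=141 → 149/290 = 0.5138
  IV: TP=84, FN=52+41=93 → 84/177 = 0.4746
Highest is class 'III' with recall = 0.514.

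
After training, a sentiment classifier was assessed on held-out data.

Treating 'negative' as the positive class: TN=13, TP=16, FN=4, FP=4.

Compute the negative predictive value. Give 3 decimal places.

0.765

NPV = TN/(TN+FN) = 13/(13+4) = 0.765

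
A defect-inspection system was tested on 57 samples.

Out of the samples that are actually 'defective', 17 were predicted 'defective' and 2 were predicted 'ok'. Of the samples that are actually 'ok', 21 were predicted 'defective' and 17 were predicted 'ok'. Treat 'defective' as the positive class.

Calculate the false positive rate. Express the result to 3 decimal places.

0.553

FPR = FP/(FP+TN) = 21/(21+17) = 0.553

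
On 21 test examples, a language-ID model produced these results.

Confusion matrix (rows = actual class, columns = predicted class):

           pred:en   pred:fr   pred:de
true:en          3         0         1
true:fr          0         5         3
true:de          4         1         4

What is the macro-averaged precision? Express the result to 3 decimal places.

0.587

Per-class precision (TP/(TP+FP)):
  en: TP=3, FP=0+4=4 → 3/7 = 0.4286
  fr: TP=5, FP=0+1=1 → 5/6 = 0.8333
  de: TP=4, FP=1+3=4 → 4/8 = 0.5000
Macro-precision = mean = (0.4286 + 0.8333 + 0.5000) / 3 = 0.587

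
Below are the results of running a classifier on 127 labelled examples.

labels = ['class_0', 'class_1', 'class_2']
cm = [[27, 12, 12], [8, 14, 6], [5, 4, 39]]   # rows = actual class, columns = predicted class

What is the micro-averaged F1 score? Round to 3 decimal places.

0.630

Micro-averaging pools counts across classes: ΣTP=80, ΣFP=47, ΣFN=47.
Micro-F1 score = 2·TP/(2·TP+FP+FN) on pooled counts = 0.630 (equals overall accuracy in single-label multiclass).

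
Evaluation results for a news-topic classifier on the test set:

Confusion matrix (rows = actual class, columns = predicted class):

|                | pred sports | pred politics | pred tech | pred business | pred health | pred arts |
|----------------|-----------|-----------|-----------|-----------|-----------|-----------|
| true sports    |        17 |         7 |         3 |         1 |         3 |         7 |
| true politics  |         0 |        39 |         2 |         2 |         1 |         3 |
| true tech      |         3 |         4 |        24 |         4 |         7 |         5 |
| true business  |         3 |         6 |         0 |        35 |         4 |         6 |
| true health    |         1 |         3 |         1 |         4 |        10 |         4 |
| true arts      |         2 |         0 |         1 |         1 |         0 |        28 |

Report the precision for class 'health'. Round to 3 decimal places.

One-vs-rest for 'health': TP = diagonal; FP = other classes predicted 'health'; FN = 'health' predicted as other.
precision = TP/(TP+FP).
health: TP=10, FP=3+1+7+4+0=15 → 10/25 = 0.4000

0.400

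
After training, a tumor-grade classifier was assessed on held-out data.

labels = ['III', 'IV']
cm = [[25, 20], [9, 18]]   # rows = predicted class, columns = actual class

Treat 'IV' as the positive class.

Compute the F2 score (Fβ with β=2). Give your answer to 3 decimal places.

Fβ = (1+β²)·TP / ((1+β²)·TP + β²·FN + FP), with β²=4
= 5·18 / (5·18 + 4·20 + 9) = 0.503

0.503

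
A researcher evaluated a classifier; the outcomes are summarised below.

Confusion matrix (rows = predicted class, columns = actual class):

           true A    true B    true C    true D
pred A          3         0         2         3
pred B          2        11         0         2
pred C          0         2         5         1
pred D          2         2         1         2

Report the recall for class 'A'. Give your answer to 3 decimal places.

0.429

Take TP from the diagonal, FP from the rest of the 'A' prediction marginal, FN from the rest of the 'A' actual marginal.
recall = TP/(TP+FN).
A: TP=3, FN=2+0+2=4 → 3/7 = 0.4286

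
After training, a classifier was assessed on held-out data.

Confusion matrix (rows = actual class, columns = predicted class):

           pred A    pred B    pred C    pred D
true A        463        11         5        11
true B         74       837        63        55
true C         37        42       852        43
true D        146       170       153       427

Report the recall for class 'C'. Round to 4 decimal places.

0.8747

recall = TP/(TP+FN).
C: TP=852, FN=37+42+43=122 → 852/974 = 0.87474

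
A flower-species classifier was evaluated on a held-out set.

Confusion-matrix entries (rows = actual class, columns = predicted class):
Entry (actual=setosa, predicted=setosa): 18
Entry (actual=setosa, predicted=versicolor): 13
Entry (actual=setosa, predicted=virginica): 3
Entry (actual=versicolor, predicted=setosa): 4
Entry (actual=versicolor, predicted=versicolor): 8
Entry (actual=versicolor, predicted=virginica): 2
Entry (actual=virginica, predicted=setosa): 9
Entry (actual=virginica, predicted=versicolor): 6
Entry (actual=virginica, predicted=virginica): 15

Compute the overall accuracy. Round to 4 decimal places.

Accuracy = trace / total = (18+8+15=41) / 78 = 41/78 = 0.5256

0.5256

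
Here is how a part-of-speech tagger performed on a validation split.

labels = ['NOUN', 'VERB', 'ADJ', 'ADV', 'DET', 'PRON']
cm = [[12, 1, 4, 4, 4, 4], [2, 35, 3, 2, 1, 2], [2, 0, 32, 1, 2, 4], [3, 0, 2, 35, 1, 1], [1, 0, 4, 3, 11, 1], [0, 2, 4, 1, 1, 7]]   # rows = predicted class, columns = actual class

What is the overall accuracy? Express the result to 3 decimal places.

Accuracy = trace / total = (12+35+32+35+11+7=132) / 192 = 132/192 = 0.688

0.688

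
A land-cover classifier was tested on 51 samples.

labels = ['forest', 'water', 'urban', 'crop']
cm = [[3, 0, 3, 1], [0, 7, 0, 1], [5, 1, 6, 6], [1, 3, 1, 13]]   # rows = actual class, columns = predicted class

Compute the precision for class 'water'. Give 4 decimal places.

0.6364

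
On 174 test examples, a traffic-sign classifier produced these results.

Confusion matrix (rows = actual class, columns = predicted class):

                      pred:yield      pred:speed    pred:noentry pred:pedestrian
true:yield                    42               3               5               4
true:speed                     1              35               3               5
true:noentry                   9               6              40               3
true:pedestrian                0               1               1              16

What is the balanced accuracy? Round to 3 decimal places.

0.788

Balanced accuracy = mean of per-class recall.
  yield: recall = 42/54 = 0.7778
  speed: recall = 35/44 = 0.7955
  noentry: recall = 40/58 = 0.6897
  pedestrian: recall = 16/18 = 0.8889
Mean = (0.7778 + 0.7955 + 0.6897 + 0.8889) / 4 = 0.788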